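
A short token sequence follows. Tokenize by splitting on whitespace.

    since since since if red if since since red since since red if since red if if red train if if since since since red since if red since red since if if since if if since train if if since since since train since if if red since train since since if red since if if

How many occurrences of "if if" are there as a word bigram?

Scanning the 56 overlapping bigram windows for "if if":
  position 16–17: if if
  position 20–21: if if
  position 32–33: if if
  position 35–36: if if
  position 39–40: if if
  position 46–47: if if
  position 56–57: if if

7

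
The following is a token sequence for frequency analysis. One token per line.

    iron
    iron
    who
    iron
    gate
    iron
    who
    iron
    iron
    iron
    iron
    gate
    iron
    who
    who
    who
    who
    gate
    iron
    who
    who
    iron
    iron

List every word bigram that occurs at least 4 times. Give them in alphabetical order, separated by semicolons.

Bigram counts meeting the condition (at least 4 times):
  iron iron: 5
  iron who: 4
  who who: 4

iron iron; iron who; who who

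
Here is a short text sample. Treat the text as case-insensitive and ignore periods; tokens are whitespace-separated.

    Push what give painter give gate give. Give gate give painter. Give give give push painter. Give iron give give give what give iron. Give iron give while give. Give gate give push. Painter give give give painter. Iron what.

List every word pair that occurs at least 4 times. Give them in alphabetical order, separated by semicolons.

Bigram counts meeting the condition (at least 4 times):
  give give: 8
  painter give: 4

give give; painter give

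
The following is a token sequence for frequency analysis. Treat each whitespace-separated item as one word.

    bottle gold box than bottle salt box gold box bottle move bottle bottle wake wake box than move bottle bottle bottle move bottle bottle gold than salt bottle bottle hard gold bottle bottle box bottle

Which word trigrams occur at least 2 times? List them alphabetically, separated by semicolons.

bottle move bottle; move bottle bottle

Trigram counts meeting the condition (at least 2 times):
  bottle move bottle: 2
  move bottle bottle: 3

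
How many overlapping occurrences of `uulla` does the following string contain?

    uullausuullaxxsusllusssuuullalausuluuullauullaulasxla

5

Sliding a length-5 window over the 53 characters (49 positions):
  position 1–5: uulla
  position 8–12: uulla
  position 25–29: uulla
  position 37–41: uulla
  position 42–46: uulla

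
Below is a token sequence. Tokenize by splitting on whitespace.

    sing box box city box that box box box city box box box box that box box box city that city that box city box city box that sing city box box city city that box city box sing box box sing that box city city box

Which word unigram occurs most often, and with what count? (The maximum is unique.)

"box", 24 times

Unigram frequencies (highest first):
  box: 24
  city: 12
  that: 7
  sing: 4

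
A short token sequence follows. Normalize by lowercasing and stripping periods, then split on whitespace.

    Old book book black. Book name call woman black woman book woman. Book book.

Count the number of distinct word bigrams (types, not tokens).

14 tokens → 13 bigram windows in total.
Repeated bigrams (each contributes count−1 duplicates):
  book book: 2
  woman book: 2
2 duplicate windows → 13 − 2 = 11 distinct.

11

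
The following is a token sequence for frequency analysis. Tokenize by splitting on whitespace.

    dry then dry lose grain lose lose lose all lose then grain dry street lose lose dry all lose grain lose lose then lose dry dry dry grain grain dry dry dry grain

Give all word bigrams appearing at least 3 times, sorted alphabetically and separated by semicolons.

dry dry; lose lose

Bigram counts meeting the condition (at least 3 times):
  dry dry: 4
  lose lose: 4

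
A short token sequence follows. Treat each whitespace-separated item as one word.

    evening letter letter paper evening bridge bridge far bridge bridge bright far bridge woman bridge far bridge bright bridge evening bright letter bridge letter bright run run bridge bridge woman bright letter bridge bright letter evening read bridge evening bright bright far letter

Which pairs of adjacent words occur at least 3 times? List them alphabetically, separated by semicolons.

bridge bridge; bridge bright; bright letter; far bridge

Bigram counts meeting the condition (at least 3 times):
  bridge bridge: 3
  bridge bright: 3
  bright letter: 3
  far bridge: 3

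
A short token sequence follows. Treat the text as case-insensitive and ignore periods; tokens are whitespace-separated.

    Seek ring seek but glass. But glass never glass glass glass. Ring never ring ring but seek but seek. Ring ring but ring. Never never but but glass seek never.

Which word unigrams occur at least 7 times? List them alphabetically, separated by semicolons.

Unigram counts meeting the condition (at least 7 times):
  but: 7
  ring: 7

but; ring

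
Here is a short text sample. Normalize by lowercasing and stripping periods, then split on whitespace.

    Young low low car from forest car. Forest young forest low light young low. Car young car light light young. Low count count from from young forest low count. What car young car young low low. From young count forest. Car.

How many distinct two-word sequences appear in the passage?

41 tokens → 40 bigram windows in total.
Repeated bigrams (each contributes count−1 duplicates):
  young low: 4
  car young: 3
  forest car: 2
  forest low: 2
  from young: 2
  light young: 2
  low car: 2
  low count: 2
  … (3 more repeated)
14 duplicate windows → 40 − 14 = 26 distinct.

26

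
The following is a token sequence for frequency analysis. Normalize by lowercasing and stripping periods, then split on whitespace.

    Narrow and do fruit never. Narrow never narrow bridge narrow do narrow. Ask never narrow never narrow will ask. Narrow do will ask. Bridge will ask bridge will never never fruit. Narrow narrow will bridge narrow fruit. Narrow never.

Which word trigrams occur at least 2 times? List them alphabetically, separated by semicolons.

ask bridge will; narrow never narrow; never narrow never; will ask bridge

Trigram counts meeting the condition (at least 2 times):
  ask bridge will: 2
  narrow never narrow: 2
  never narrow never: 2
  will ask bridge: 2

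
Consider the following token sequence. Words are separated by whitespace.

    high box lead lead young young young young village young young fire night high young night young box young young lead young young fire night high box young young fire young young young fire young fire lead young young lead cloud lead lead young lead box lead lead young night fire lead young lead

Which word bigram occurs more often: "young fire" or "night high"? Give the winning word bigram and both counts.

"young fire" (5 vs 2)

"young fire": 5 occurrences
"night high": 2 occurrences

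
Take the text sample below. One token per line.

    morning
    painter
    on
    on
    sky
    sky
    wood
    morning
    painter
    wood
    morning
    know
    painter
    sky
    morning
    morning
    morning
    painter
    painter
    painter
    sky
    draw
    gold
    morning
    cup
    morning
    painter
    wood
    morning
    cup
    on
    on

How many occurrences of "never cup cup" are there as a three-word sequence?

0

Scanning the 30 overlapping trigram windows for "never cup cup":
  (none found)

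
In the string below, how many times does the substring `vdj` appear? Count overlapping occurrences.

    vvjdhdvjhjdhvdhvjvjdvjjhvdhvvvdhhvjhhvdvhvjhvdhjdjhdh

Sliding a length-3 window over the 53 characters (51 positions):
  (no match at any position)

0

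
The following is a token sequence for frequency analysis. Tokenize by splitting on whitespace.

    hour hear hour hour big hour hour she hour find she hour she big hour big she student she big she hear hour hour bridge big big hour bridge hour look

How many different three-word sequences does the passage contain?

31 tokens → 29 trigram windows in total.
Repeated trigrams (each contributes count−1 duplicates):
  hear hour hour: 2
1 duplicate windows → 29 − 1 = 28 distinct.

28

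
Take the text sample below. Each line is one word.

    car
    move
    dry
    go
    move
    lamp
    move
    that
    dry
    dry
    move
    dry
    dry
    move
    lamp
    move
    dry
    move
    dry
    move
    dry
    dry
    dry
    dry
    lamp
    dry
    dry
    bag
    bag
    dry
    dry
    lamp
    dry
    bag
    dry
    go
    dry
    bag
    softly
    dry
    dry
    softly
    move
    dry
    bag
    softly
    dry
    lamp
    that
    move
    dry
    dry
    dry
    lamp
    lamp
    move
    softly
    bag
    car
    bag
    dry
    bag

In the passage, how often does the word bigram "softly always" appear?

Scanning the 61 overlapping bigram windows for "softly always":
  (none found)

0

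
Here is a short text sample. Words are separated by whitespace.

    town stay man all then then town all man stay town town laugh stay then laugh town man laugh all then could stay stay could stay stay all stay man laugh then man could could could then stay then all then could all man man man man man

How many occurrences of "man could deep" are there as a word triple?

Scanning the 46 overlapping trigram windows for "man could deep":
  (none found)

0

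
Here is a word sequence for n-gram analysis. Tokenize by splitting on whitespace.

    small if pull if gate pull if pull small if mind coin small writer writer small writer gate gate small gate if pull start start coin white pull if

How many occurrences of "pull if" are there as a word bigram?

3

Scanning the 28 overlapping bigram windows for "pull if":
  position 3–4: pull if
  position 6–7: pull if
  position 28–29: pull if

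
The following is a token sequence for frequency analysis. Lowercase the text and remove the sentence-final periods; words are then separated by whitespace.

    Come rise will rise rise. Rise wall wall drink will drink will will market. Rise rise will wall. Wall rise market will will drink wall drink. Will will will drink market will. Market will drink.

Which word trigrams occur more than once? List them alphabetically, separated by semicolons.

drink will will; wall drink will; will will drink

Trigram counts meeting the condition (more than once):
  drink will will: 2
  wall drink will: 2
  will will drink: 2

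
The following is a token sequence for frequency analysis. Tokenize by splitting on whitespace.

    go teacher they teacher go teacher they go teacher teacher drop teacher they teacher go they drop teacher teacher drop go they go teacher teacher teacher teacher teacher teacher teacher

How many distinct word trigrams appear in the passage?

30 tokens → 28 trigram windows in total.
Repeated trigrams (each contributes count−1 duplicates):
  teacher teacher teacher: 5
  go teacher teacher: 2
  go teacher they: 2
  teacher teacher drop: 2
  teacher they teacher: 2
  they go teacher: 2
  they teacher go: 2
10 duplicate windows → 28 − 10 = 18 distinct.

18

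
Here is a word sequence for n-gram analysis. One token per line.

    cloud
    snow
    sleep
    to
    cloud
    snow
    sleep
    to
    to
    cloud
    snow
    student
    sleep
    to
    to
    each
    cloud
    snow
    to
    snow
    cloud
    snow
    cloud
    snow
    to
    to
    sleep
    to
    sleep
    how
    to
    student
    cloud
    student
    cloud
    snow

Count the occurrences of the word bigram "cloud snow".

7

Scanning the 35 overlapping bigram windows for "cloud snow":
  position 1–2: cloud snow
  position 5–6: cloud snow
  position 10–11: cloud snow
  position 17–18: cloud snow
  position 21–22: cloud snow
  position 23–24: cloud snow
  position 35–36: cloud snow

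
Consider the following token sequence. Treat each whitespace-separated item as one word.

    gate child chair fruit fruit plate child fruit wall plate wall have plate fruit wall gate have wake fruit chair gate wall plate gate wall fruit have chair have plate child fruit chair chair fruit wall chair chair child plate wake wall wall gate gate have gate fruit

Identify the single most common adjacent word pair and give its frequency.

Bigram frequencies (highest first):
  fruit wall: 3
  chair fruit: 2
  plate child: 2
  child fruit: 2
  wall plate: 2
  have plate: 2
  … (29 more, each ≤ 2)

"fruit wall", 3 times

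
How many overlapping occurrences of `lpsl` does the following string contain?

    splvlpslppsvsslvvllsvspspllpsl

2

Sliding a length-4 window over the 30 characters (27 positions):
  position 5–8: lpsl
  position 27–30: lpsl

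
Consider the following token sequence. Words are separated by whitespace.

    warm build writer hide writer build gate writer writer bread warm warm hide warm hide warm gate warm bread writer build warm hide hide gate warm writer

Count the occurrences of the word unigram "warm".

8

Scanning the 27 tokens for "warm":
  position 1: warm
  position 11: warm
  position 12: warm
  position 14: warm
  position 16: warm
  position 18: warm
  position 22: warm
  position 26: warm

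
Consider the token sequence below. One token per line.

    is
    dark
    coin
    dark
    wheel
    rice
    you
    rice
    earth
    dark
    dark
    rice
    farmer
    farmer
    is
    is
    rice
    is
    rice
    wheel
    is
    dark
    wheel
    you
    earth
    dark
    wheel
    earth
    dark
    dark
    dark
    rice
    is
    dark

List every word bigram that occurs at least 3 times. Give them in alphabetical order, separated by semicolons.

dark dark; dark wheel; earth dark; is dark

Bigram counts meeting the condition (at least 3 times):
  dark dark: 3
  dark wheel: 3
  earth dark: 3
  is dark: 3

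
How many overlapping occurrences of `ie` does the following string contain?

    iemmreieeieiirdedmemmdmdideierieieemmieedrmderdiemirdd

Sliding a length-2 window over the 54 characters (53 positions):
  position 1–2: ie
  position 7–8: ie
  position 10–11: ie
  position 28–29: ie
  position 31–32: ie
  position 33–34: ie
  position 38–39: ie
  position 48–49: ie

8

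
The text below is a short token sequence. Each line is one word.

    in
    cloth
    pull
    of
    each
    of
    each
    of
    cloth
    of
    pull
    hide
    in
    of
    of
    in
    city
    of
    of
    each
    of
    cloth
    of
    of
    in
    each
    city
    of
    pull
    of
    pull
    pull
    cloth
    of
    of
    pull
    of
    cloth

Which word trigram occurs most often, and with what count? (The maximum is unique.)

"of each of", 3 times

Trigram frequencies (highest first):
  of each of: 3
  each of cloth: 2
  of cloth of: 2
  of of in: 2
  cloth of of: 2
  of pull of: 2
  … (23 more, each ≤ 1)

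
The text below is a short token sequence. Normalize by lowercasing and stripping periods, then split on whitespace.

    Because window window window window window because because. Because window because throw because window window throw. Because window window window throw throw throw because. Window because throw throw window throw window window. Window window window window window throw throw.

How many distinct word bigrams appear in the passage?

39 tokens → 38 bigram windows in total.
Repeated bigrams (each contributes count−1 duplicates):
  window window: 13
  because window: 5
  throw throw: 4
  window throw: 4
  throw because: 3
  window because: 3
  because because: 2
  because throw: 2
  … (1 more repeated)
29 duplicate windows → 38 − 29 = 9 distinct.

9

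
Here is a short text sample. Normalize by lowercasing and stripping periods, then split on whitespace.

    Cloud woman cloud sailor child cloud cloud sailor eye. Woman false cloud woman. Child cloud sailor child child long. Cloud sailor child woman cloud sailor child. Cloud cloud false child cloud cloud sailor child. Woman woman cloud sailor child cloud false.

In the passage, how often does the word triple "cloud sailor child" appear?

Scanning the 39 overlapping trigram windows for "cloud sailor child":
  position 3–5: cloud sailor child
  position 15–17: cloud sailor child
  position 20–22: cloud sailor child
  position 24–26: cloud sailor child
  position 32–34: cloud sailor child
  position 37–39: cloud sailor child

6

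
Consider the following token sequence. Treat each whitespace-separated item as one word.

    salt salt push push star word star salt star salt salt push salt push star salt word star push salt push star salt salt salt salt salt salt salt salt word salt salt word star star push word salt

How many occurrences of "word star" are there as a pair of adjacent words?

3

Scanning the 38 overlapping bigram windows for "word star":
  position 6–7: word star
  position 17–18: word star
  position 34–35: word star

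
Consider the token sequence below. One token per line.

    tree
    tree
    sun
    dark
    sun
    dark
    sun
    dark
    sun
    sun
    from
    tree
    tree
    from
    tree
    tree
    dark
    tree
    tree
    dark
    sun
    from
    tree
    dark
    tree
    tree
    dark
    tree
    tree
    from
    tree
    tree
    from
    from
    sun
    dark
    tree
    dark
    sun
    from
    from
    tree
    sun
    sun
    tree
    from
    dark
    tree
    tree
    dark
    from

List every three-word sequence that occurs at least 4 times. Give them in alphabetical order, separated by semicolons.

Trigram counts meeting the condition (at least 4 times):
  dark tree tree: 4
  tree tree dark: 4

dark tree tree; tree tree dark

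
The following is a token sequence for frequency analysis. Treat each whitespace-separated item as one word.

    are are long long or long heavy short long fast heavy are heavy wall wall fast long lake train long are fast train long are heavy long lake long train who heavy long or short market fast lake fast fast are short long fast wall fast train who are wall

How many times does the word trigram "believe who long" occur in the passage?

Scanning the 48 overlapping trigram windows for "believe who long":
  (none found)

0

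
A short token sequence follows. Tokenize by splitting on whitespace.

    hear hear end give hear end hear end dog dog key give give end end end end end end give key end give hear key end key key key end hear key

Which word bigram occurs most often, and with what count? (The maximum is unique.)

Bigram frequencies (highest first):
  end end: 5
  hear end: 3
  end give: 3
  key end: 3
  give hear: 2
  end hear: 2
  … (11 more, each ≤ 2)

"end end", 5 times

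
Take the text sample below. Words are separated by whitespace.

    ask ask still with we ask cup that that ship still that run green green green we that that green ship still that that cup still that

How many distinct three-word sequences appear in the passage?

27 tokens → 25 trigram windows in total.
Repeated trigrams (each contributes count−1 duplicates):
  ship still that: 2
1 duplicate windows → 25 − 1 = 24 distinct.

24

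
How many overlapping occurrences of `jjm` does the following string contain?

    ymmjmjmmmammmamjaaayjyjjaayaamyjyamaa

0

Sliding a length-3 window over the 37 characters (35 positions):
  (no match at any position)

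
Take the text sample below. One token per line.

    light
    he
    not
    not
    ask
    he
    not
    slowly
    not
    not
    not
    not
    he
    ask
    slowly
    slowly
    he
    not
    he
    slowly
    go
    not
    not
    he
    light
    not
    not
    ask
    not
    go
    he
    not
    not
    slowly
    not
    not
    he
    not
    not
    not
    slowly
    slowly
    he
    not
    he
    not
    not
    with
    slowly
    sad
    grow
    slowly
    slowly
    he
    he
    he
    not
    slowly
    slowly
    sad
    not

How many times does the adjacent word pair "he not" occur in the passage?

8

Scanning the 60 overlapping bigram windows for "he not":
  position 2–3: he not
  position 6–7: he not
  position 17–18: he not
  position 31–32: he not
  position 37–38: he not
  position 43–44: he not
  position 45–46: he not
  position 56–57: he not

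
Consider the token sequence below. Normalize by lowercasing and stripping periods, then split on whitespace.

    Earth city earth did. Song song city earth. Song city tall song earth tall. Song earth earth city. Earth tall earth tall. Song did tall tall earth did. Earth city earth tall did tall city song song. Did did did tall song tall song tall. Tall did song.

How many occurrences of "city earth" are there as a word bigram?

Scanning the 47 overlapping bigram windows for "city earth":
  position 2–3: city earth
  position 7–8: city earth
  position 18–19: city earth
  position 30–31: city earth

4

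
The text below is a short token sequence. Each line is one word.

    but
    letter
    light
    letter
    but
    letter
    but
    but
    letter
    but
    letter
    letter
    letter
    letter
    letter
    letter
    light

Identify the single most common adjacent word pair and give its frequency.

"letter letter", 5 times

Bigram frequencies (highest first):
  letter letter: 5
  but letter: 4
  letter but: 3
  letter light: 2
  light letter: 1
  but but: 1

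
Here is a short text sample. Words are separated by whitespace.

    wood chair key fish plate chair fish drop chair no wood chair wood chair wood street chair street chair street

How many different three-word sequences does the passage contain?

20 tokens → 18 trigram windows in total.
Repeated trigrams (each contributes count−1 duplicates):
  street chair street: 2
  wood chair wood: 2
2 duplicate windows → 18 − 2 = 16 distinct.

16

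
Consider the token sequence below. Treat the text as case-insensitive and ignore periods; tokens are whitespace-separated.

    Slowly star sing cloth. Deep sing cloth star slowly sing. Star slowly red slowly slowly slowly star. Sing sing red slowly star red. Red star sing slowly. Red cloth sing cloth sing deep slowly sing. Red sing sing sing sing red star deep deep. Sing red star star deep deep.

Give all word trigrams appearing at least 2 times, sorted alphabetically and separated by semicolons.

Trigram counts meeting the condition (at least 2 times):
  sing red star: 2
  sing sing red: 2
  sing sing sing: 2
  slowly star sing: 2
  star deep deep: 2

sing red star; sing sing red; sing sing sing; slowly star sing; star deep deep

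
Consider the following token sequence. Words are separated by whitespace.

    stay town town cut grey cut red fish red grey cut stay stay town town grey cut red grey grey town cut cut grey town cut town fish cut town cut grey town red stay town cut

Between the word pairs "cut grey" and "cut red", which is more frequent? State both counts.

"cut grey": 3 occurrences
"cut red": 2 occurrences

"cut grey" (3 vs 2)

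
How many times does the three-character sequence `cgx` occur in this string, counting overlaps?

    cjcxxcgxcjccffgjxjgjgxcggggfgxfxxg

1

Sliding a length-3 window over the 34 characters (32 positions):
  position 6–8: cgx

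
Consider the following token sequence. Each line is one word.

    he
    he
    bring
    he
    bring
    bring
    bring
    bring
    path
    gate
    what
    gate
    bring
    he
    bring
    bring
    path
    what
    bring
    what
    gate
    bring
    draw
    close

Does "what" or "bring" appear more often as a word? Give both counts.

"what": 3 occurrences
"bring": 10 occurrences

"bring" (10 vs 3)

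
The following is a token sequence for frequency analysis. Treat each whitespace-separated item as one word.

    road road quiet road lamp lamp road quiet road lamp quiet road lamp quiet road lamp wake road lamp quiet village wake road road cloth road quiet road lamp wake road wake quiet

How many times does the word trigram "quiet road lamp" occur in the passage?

Scanning the 31 overlapping trigram windows for "quiet road lamp":
  position 3–5: quiet road lamp
  position 8–10: quiet road lamp
  position 11–13: quiet road lamp
  position 14–16: quiet road lamp
  position 27–29: quiet road lamp

5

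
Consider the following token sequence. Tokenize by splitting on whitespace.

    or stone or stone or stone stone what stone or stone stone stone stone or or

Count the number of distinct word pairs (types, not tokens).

6

16 tokens → 15 bigram windows in total.
Repeated bigrams (each contributes count−1 duplicates):
  or stone: 4
  stone or: 4
  stone stone: 4
9 duplicate windows → 15 − 9 = 6 distinct.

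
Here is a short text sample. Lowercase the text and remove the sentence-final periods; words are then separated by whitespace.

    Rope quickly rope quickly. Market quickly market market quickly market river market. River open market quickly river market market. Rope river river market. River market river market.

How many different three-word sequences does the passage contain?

20

27 tokens → 25 trigram windows in total.
Repeated trigrams (each contributes count−1 duplicates):
  market river market: 3
  river market river: 3
  market quickly market: 2
5 duplicate windows → 25 − 5 = 20 distinct.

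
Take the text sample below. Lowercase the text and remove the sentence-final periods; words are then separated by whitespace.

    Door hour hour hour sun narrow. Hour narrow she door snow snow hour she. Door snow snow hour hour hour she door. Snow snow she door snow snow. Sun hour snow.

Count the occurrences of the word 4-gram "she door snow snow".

Scanning the 28 overlapping 4-gram windows for "she door snow snow":
  position 9–12: she door snow snow
  position 14–17: she door snow snow
  position 21–24: she door snow snow
  position 25–28: she door snow snow

4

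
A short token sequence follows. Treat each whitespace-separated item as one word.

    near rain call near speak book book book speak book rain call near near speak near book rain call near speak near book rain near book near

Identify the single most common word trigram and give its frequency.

"rain call near", 3 times

Trigram frequencies (highest first):
  rain call near: 3
  call near speak: 2
  book rain call: 2
  near speak near: 2
  speak near book: 2
  near book rain: 2
  … (12 more, each ≤ 1)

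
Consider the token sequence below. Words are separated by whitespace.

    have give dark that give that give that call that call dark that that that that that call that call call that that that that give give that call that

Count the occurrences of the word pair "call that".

Scanning the 29 overlapping bigram windows for "call that":
  position 9–10: call that
  position 18–19: call that
  position 21–22: call that
  position 29–30: call that

4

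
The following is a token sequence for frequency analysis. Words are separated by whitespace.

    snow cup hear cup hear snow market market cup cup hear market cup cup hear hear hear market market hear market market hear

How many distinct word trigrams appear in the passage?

23 tokens → 21 trigram windows in total.
Repeated trigrams (each contributes count−1 duplicates):
  cup cup hear: 2
  hear market market: 2
  market cup cup: 2
  market market hear: 2
4 duplicate windows → 21 − 4 = 17 distinct.

17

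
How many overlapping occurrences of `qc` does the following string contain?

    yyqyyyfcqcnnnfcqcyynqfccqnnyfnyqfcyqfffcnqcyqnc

3

Sliding a length-2 window over the 47 characters (46 positions):
  position 9–10: qc
  position 16–17: qc
  position 42–43: qc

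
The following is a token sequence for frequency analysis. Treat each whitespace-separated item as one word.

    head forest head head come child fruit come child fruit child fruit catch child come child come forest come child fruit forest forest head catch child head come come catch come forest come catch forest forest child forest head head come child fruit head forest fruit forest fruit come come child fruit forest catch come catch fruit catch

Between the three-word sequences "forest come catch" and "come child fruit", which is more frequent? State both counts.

"forest come catch": 1 occurrence
"come child fruit": 5 occurrences

"come child fruit" (5 vs 1)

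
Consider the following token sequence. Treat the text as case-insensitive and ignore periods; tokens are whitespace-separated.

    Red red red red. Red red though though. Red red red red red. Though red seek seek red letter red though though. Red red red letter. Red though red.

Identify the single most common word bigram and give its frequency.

"red red", 11 times

Bigram frequencies (highest first):
  red red: 11
  red though: 4
  though red: 4
  though though: 2
  red letter: 2
  letter red: 2
  … (3 more, each ≤ 1)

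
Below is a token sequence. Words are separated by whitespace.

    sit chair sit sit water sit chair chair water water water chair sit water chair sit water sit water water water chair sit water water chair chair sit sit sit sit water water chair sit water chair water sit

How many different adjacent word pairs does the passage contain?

39 tokens → 38 bigram windows in total.
Repeated bigrams (each contributes count−1 duplicates):
  sit water: 7
  chair sit: 6
  water chair: 6
  water water: 6
  sit sit: 4
  water sit: 3
  chair chair: 2
  chair water: 2
  … (1 more repeated)
29 duplicate windows → 38 − 29 = 9 distinct.

9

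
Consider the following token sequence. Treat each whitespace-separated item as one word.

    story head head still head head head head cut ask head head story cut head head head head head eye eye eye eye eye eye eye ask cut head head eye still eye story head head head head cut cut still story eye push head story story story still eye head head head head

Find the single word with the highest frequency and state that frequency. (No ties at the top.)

"head", 24 times

Unigram frequencies (highest first):
  head: 24
  eye: 11
  story: 7
  cut: 5
  still: 4
  ask: 2
  … (1 more, each ≤ 1)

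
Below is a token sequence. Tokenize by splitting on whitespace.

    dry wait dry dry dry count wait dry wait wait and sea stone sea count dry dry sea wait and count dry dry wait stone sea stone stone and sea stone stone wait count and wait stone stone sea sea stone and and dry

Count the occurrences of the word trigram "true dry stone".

Scanning the 42 overlapping trigram windows for "true dry stone":
  (none found)

0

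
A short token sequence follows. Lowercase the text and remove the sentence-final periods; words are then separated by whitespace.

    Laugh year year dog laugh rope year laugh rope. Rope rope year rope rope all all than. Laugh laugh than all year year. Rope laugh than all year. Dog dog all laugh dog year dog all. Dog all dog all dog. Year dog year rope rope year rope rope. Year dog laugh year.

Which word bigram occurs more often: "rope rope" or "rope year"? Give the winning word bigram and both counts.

"rope rope": 5 occurrences
"rope year": 4 occurrences

"rope rope" (5 vs 4)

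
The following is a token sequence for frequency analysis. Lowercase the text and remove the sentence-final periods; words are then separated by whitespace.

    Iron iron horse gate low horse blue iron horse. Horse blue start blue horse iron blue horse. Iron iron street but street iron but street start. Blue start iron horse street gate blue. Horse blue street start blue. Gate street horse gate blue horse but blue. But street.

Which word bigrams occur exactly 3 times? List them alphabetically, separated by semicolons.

but street; horse blue; iron horse; start blue

Bigram counts meeting the condition (exactly 3 times):
  but street: 3
  horse blue: 3
  iron horse: 3
  start blue: 3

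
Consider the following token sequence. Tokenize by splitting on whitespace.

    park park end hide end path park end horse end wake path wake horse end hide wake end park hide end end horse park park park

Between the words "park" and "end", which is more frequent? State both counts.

"park": 7 occurrences
"end": 8 occurrences

"end" (8 vs 7)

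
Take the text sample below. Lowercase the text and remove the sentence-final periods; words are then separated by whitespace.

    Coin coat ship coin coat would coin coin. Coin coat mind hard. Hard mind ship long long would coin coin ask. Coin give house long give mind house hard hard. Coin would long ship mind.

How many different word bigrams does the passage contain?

35 tokens → 34 bigram windows in total.
Repeated bigrams (each contributes count−1 duplicates):
  coin coat: 3
  coin coin: 3
  hard hard: 2
  would coin: 2
6 duplicate windows → 34 − 6 = 28 distinct.

28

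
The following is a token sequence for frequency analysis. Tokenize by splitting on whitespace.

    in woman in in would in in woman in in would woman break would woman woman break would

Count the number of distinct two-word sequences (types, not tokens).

18 tokens → 17 bigram windows in total.
Repeated bigrams (each contributes count−1 duplicates):
  in in: 3
  break would: 2
  in woman: 2
  in would: 2
  woman break: 2
  woman in: 2
  would woman: 2
8 duplicate windows → 17 − 8 = 9 distinct.

9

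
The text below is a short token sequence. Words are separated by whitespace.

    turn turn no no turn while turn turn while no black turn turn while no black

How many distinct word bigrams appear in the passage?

16 tokens → 15 bigram windows in total.
Repeated bigrams (each contributes count−1 duplicates):
  turn turn: 3
  turn while: 3
  no black: 2
  while no: 2
6 duplicate windows → 15 − 6 = 9 distinct.

9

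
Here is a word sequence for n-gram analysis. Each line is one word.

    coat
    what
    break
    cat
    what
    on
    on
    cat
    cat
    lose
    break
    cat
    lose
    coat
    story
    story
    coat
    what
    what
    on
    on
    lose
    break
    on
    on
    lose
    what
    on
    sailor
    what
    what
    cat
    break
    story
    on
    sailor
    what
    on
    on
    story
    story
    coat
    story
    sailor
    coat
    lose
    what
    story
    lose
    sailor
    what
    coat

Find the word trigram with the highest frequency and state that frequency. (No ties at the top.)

Trigram frequencies (highest first):
  what on on: 3
  story story coat: 2
  on on lose: 2
  on sailor what: 2
  coat what break: 1
  what break cat: 1
  … (39 more, each ≤ 1)

"what on on", 3 times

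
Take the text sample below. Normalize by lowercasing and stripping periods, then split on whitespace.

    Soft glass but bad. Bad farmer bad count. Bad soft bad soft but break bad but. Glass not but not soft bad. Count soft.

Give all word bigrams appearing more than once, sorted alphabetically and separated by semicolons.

Bigram counts meeting the condition (more than once):
  bad count: 2
  bad soft: 2
  soft bad: 2

bad count; bad soft; soft bad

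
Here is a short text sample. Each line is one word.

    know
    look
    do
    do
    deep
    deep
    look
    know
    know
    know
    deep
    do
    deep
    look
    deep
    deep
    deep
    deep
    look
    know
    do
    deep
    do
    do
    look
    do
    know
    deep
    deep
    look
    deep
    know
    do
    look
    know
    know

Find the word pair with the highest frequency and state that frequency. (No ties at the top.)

"deep deep", 5 times

Bigram frequencies (highest first):
  deep deep: 5
  deep look: 4
  do deep: 3
  look know: 3
  know know: 3
  look do: 2
  … (9 more, each ≤ 2)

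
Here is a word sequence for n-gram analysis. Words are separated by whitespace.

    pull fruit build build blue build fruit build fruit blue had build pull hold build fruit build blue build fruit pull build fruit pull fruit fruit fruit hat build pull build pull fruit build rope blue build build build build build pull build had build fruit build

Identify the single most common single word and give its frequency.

"build", 20 times

Unigram frequencies (highest first):
  build: 20
  fruit: 11
  pull: 7
  blue: 4
  had: 2
  hold: 1
  … (2 more, each ≤ 1)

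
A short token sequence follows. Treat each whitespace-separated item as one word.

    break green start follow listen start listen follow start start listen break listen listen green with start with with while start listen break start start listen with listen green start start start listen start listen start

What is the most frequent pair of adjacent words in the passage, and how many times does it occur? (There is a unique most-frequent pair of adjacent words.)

Bigram frequencies (highest first):
  start listen: 6
  start start: 4
  listen start: 3
  green start: 2
  listen break: 2
  listen green: 2
  … (16 more, each ≤ 1)

"start listen", 6 times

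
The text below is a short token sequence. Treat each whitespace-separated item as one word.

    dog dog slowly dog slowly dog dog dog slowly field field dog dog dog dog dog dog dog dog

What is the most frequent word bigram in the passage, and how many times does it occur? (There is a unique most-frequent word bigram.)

Bigram frequencies (highest first):
  dog dog: 10
  dog slowly: 3
  slowly dog: 2
  slowly field: 1
  field field: 1
  field dog: 1

"dog dog", 10 times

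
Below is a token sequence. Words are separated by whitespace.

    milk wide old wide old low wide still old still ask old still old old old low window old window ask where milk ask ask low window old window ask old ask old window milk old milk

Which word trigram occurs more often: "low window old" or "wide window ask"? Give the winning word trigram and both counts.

"low window old" (2 vs 0)

"low window old": 2 occurrences
"wide window ask": 0 occurrences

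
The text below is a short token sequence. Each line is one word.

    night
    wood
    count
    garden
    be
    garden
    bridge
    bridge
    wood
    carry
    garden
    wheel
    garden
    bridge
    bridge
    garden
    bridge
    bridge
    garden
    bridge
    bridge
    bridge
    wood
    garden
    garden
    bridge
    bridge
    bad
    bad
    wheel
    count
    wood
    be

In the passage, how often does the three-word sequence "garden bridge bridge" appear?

5

Scanning the 31 overlapping trigram windows for "garden bridge bridge":
  position 6–8: garden bridge bridge
  position 13–15: garden bridge bridge
  position 16–18: garden bridge bridge
  position 19–21: garden bridge bridge
  position 25–27: garden bridge bridge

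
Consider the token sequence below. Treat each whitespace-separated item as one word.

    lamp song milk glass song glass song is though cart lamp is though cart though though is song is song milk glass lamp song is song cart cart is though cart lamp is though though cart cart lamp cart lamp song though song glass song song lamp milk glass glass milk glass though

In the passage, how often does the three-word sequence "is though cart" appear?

3

Scanning the 51 overlapping trigram windows for "is though cart":
  position 8–10: is though cart
  position 12–14: is though cart
  position 29–31: is though cart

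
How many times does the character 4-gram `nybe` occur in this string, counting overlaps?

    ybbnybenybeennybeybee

Sliding a length-4 window over the 21 characters (18 positions):
  position 4–7: nybe
  position 8–11: nybe
  position 14–17: nybe

3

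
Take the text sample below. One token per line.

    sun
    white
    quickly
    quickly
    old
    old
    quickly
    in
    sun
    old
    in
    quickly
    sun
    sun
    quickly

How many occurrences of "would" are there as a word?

0

Scanning the 15 tokens for "would":
  (none found)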